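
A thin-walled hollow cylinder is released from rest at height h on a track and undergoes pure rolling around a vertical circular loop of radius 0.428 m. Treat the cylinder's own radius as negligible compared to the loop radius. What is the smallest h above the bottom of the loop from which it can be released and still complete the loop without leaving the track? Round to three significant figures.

Here I = MR², so the shape factor k = I/(MR²) = 1.
At the top of the loop, the minimum-contact condition is Mg = Mv_top²/r, so v_top² = gr.
With ω = v/R, the kinetic energy at speed v is ½(1+k)Mv² = Mv².
Energy conservation from release (height h) to the top (height 2r): Mgh = Mg(2r) + M·gr.
Thus h_min = 2r + (1+k)r/2 = r(2 + 2/2) = 0.428 × 3 ≈ 1.28 m.

h_min ≈ 1.28 m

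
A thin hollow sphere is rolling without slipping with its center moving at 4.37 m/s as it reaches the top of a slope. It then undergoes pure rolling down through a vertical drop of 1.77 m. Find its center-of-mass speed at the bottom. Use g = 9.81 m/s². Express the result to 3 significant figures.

v ≈ 6.32 m/s

The moment of inertia is (2/3)MR², giving k ≡ I/(MR²) = 2/3.
Rolling without slipping gives ω = v/R, so the total kinetic energy is ½Mv² + ½Iω² = ½(1+k)Mv² = (5/6)Mv².
Energy conservation: (5/6)Mv₀² + Mgh = (5/6)Mv², so v² = v₀² + 2gh/(1+k).
v = √(4.37² + 2×9.81×1.77/1.667) = √39.93 ≈ 6.32 m/s.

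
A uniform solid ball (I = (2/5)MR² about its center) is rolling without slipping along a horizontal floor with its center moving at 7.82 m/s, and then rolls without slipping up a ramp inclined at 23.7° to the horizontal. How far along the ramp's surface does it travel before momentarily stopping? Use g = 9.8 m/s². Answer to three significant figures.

d ≈ 10.9 m

With I = (2/5)MR², the ratio k = I/(MR²) is 0.4.
Since it rolls without slipping, ω = v/R and KE = ½Mv² + ½Iω² = ½(1+k)Mv² = (7/10)Mv².
Setting this equal to Mgh gives the vertical rise h = (1+k)v₀²/(2g) = 1.4×7.82²/(2×9.8) = 4.368 m.
The distance along the slope is d = h/sinθ = 4.368/sin23.7° ≈ 10.9 m.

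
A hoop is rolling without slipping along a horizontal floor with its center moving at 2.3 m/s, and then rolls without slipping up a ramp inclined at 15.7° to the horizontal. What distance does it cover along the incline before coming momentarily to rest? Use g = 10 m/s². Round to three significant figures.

d ≈ 1.95 m

With I = MR², the ratio k = I/(MR²) is 1.
The rolling condition ω = v/R makes the rotational term ½I(v/R)² = ½kMv², so KE_total = ½(1+k)Mv² = Mv².
Setting this equal to Mgh gives the vertical rise h = (1+k)v₀²/(2g) = 2×2.3²/(2×10) = 0.529 m.
Along the incline, d = h/sinθ = 0.529/sin15.7° ≈ 1.95 m.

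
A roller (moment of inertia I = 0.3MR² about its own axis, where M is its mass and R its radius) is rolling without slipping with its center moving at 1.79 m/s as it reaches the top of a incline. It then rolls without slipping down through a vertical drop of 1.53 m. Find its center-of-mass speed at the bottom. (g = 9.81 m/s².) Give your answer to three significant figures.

Here I = 0.3MR², so the shape factor k = I/(MR²) = 0.3.
Since it rolls without slipping, ω = v/R and KE = ½Mv² + ½Iω² = ½(1+k)Mv² = (13/20)Mv².
Conserving energy between top and bottom: (13/20)Mv² = (13/20)Mv₀² + Mgh, hence v² = v₀² + 2gh/(1+k).
v = √(1.79² + 2×9.81×1.53/1.3) = √26.3 ≈ 5.13 m/s.

v ≈ 5.13 m/s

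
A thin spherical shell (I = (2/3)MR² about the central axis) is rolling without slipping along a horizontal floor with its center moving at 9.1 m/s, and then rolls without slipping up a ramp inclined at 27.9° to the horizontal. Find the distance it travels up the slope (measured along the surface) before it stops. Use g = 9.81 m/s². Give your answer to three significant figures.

For this body I = (2/3)MR², i.e. k = I/(MR²) = 2/3.
The rolling condition ω = v/R makes the rotational term ½I(v/R)² = ½kMv², so KE_total = ½(1+k)Mv² = (5/6)Mv².
Setting this equal to Mgh gives the vertical rise h = (1+k)v₀²/(2g) = 1.667×9.1²/(2×9.81) = 7.034 m.
The distance along the slope is d = h/sinθ = 7.034/sin27.9° ≈ 15.0 m.

d ≈ 15.0 m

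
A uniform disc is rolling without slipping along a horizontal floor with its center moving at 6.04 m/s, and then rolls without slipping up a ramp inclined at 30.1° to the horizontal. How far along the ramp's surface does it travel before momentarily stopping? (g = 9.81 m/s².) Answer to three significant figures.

d ≈ 5.56 m

Here I = (1/2)MR², so the shape factor k = I/(MR²) = 0.5.
Pure rolling means v = ωR; then KE = ½Mv² + ½I(v/R)² = ½(1+k)Mv² = (3/4)Mv².
Setting this equal to Mgh gives the vertical rise h = (1+k)v₀²/(2g) = 1.5×6.04²/(2×9.81) = 2.789 m.
The distance along the slope is d = h/sinθ = 2.789/sin30.1° ≈ 5.56 m.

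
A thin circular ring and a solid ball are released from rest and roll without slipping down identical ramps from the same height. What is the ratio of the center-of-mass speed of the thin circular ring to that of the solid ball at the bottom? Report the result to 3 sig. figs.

v_ratio ≈ 0.837

Each satisfies Mgh = ½(1+k)Mv² with k = I/(MR²), so v ∝ 1/√(1+k).
For the thin circular ring k = 1; for the solid ball k = 0.4.
v₁/v₂ = √((1+k₂)/(1+k₁)) = √(1.4/2) ≈ 0.837.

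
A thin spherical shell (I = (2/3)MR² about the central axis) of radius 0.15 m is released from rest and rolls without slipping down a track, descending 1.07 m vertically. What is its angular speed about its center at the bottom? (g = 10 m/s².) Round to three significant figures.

ω ≈ 23.9 rad/s

Here I = (2/3)MR², so the shape factor k = I/(MR²) = 2/3.
The rolling condition ω = v/R makes the rotational term ½I(v/R)² = ½kMv², so KE_total = ½(1+k)Mv² = (5/6)Mv².
Energy conservation Mgh = ½(1+k)Mv² gives v = √(2gh/(1+k)) = √(2 × 10 × 1.07 / 1.667) = 3.583 m/s.
The angular speed follows from ω = v/R = 3.583/0.15 ≈ 23.9 rad/s.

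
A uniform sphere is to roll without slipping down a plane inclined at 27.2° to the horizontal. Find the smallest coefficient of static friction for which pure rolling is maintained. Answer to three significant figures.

μ_min ≈ 0.147

The moment of inertia is (2/5)MR², giving k ≡ I/(MR²) = 0.4.
Translational: Mg sinθ − f = Ma. Rotational about the CM: fR = Iα = kMRa, so f = kMa.
These give a = g sinθ/(1+k) and the required friction f = kMg sinθ/(1+k).
The normal force is N = Mg cosθ, so μ_min = f/N = k tanθ/(1+k).
μ_min = 0.4 × tan27.2° / 1.4 ≈ 0.147.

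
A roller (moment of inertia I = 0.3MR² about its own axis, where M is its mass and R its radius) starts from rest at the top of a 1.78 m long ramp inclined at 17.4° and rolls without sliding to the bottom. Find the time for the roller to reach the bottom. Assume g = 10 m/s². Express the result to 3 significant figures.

The moment of inertia is 0.3MR², giving k ≡ I/(MR²) = 0.3.
Newton's second law down the slope: Mg sinθ − f = Ma. The torque equation fR = Iα (with α = a/R) gives f = kMa.
Hence a = g sinθ/(1+k) = 10×sin17.4°/1.3 = 2.3 m/s².
With constant a from rest, t = √(2L/a) = √(2·1.78/2.3) ≈ 1.24 s.

t ≈ 1.24 s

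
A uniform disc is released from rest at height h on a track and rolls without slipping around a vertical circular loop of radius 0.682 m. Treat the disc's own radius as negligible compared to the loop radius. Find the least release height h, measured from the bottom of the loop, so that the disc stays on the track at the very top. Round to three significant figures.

The moment of inertia is (1/2)MR², giving k ≡ I/(MR²) = 0.5.
At the top of the loop, the minimum-contact condition is Mg = Mv_top²/r, so v_top² = gr.
With ω = v/R, the kinetic energy at speed v is ½(1+k)Mv² = (3/4)Mv².
Energy conservation from release (height h) to the top (height 2r): Mgh = Mg(2r) + (3/4)M·gr.
Thus h_min = 2r + (1+k)r/2 = r(2 + 1.5/2) = 0.682 × 2.75 ≈ 1.88 m.

h_min ≈ 1.88 m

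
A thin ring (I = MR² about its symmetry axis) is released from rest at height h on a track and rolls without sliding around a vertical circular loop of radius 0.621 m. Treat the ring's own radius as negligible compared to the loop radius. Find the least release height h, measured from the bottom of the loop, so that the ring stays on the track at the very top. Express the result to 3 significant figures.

h_min ≈ 1.86 m

The moment of inertia is MR², giving k ≡ I/(MR²) = 1.
At the top of the loop, the minimum-contact condition is Mg = Mv_top²/r, so v_top² = gr.
With ω = v/R, the kinetic energy at speed v is ½(1+k)Mv² = Mv².
Energy conservation from release (height h) to the top (height 2r): Mgh = Mg(2r) + M·gr.
Thus h_min = 2r + (1+k)r/2 = r(2 + 2/2) = 0.621 × 3 ≈ 1.86 m.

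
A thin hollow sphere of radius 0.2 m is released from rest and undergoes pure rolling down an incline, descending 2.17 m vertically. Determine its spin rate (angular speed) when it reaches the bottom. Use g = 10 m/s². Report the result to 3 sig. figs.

For this body I = (2/3)MR², i.e. k = I/(MR²) = 2/3.
Since it rolls without slipping, ω = v/R and KE = ½Mv² + ½Iω² = ½(1+k)Mv² = (5/6)Mv².
Energy conservation Mgh = ½(1+k)Mv² gives v = √(2gh/(1+k)) = √(2 × 10 × 2.17 / 1.667) = 5.103 m/s.
Then ω = v/R = 5.103 / 0.2 ≈ 25.5 rad/s.

ω ≈ 25.5 rad/s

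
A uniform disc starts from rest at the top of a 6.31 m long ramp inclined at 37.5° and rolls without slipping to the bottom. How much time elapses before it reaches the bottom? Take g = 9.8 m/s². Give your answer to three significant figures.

t ≈ 1.78 s

The moment of inertia is (1/2)MR², giving k ≡ I/(MR²) = 0.5.
Translational: Mg sinθ − f = Ma. Rotational about the CM: fR = Iα = kMRa, so f = kMa.
Hence a = g sinθ/(1+k) = 9.8×sin37.5°/1.5 = 3.977 m/s².
Starting from rest, L = ½at², so t = √(2L/a) = √(2×6.31/3.977) ≈ 1.78 s.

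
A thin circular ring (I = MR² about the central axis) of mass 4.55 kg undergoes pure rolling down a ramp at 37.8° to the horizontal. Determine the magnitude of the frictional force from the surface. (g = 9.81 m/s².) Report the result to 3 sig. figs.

f ≈ 13.7 N

For this body I = MR², i.e. k = I/(MR²) = 1.
Translational: Mg sinθ − f = Ma. Rotational about the CM: fR = Iα = kMRa, so f = kMa.
Combining, a = g sinθ/(1+k) and f = kMa = kMg sinθ/(1+k).
f = 1 × 4.55 × 9.81 × sin37.8° / 2 ≈ 13.7 N.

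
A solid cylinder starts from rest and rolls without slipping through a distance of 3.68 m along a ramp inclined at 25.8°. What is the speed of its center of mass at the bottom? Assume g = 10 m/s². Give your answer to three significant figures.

v ≈ 4.62 m/s

With I = (1/2)MR², the ratio k = I/(MR²) is 0.5.
Rolling without slipping gives ω = v/R, so the total kinetic energy is ½Mv² + ½Iω² = ½(1+k)Mv² = (3/4)Mv².
The vertical drop is h = L sinθ = 3.68 × sin25.8° = 1.602 m.
Energy conservation: Mgh = (3/4)Mv², so v = √(2gh/(1+k)) = √(2 × 10 × 1.602 / 1.5) ≈ 4.62 m/s.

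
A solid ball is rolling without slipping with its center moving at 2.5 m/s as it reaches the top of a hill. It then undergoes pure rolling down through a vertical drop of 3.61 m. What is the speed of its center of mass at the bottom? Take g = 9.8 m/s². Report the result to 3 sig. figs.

With I = (2/5)MR², the ratio k = I/(MR²) is 0.4.
The rolling condition ω = v/R makes the rotational term ½I(v/R)² = ½kMv², so KE_total = ½(1+k)Mv² = (7/10)Mv².
Conserving energy between top and bottom: (7/10)Mv² = (7/10)Mv₀² + Mgh, hence v² = v₀² + 2gh/(1+k).
v = √(2.5² + 2×9.8×3.61/1.4) = √56.79 ≈ 7.54 m/s.

v ≈ 7.54 m/s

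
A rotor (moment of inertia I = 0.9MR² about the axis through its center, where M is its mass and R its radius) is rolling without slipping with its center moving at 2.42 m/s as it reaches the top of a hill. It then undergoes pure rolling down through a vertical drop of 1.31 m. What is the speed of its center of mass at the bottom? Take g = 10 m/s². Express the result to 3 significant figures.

For this body I = 0.9MR², i.e. k = I/(MR²) = 0.9.
Since it rolls without slipping, ω = v/R and KE = ½Mv² + ½Iω² = ½(1+k)Mv² = (19/20)Mv².
Conserving energy between top and bottom: (19/20)Mv² = (19/20)Mv₀² + Mgh, hence v² = v₀² + 2gh/(1+k).
v = √(2.42² + 2×10×1.31/1.9) = √19.65 ≈ 4.43 m/s.

v ≈ 4.43 m/s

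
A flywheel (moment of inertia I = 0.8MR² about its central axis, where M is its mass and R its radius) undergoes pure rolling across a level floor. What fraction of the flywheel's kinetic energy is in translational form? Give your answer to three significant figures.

With I = 0.8MR², the ratio k = I/(MR²) is 0.8.
With ω = v/R, KE_trans = ½Mv² and KE_rot = ½Iω² = ½kMv², so KE_total = ½(1+k)Mv².
The translational fraction is therefore 1/(1+k) = 1/1.8 ≈ 0.556.

fraction ≈ 0.556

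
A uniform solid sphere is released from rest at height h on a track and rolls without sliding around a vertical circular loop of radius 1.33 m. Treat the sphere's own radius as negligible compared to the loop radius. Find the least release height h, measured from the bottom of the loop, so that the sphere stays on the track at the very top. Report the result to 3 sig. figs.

h_min ≈ 3.59 m

With I = (2/5)MR², the ratio k = I/(MR²) is 0.4.
At the top, contact is just lost when gravity alone supplies the centripetal force: Mg = Mv_top²/r, i.e. v_top² = gr.
With ω = v/R, the kinetic energy at speed v is ½(1+k)Mv² = (7/10)Mv².
Energy conservation from release (height h) to the top (height 2r): Mgh = Mg(2r) + (7/10)M·gr.
Thus h_min = 2r + (1+k)r/2 = r(2 + 1.4/2) = 1.33 × 2.7 ≈ 3.59 m.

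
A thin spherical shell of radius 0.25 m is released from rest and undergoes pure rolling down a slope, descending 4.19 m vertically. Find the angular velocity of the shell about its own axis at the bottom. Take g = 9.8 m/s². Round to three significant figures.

With I = (2/3)MR², the ratio k = I/(MR²) is 2/3.
Rolling without slipping gives ω = v/R, so the total kinetic energy is ½Mv² + ½Iω² = ½(1+k)Mv² = (5/6)Mv².
Energy conservation Mgh = ½(1+k)Mv² gives v = √(2gh/(1+k)) = √(2 × 9.8 × 4.19 / 1.667) = 7.02 m/s.
Then ω = v/R = 7.02 / 0.25 ≈ 28.1 rad/s.

ω ≈ 28.1 rad/s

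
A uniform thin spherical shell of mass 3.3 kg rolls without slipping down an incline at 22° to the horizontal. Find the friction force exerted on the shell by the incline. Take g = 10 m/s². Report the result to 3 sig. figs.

Here I = (2/3)MR², so the shape factor k = I/(MR²) = 2/3.
Along the incline Mg sinθ − f = Ma, and torque about the center fR = Iα = kMR²(a/R) gives f = kMa.
Combining, a = g sinθ/(1+k) and f = kMa = kMg sinθ/(1+k).
f = (2/3) × 3.3 × 10 × sin22° / 1.667 ≈ 4.94 N.

f ≈ 4.94 N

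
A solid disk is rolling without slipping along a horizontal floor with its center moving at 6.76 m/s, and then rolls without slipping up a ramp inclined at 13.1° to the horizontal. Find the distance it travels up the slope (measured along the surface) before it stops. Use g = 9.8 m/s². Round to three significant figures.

For this body I = (1/2)MR², i.e. k = I/(MR²) = 0.5.
Since it rolls without slipping, ω = v/R and KE = ½Mv² + ½Iω² = ½(1+k)Mv² = (3/4)Mv².
Setting this equal to Mgh gives the vertical rise h = (1+k)v₀²/(2g) = 1.5×6.76²/(2×9.8) = 3.497 m.
Along the incline, d = h/sinθ = 3.497/sin13.1° ≈ 15.4 m.

d ≈ 15.4 m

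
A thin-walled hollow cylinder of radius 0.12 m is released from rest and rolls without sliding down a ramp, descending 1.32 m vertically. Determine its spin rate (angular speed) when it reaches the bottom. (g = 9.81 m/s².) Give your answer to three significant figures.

Here I = MR², so the shape factor k = I/(MR²) = 1.
The rolling condition ω = v/R makes the rotational term ½I(v/R)² = ½kMv², so KE_total = ½(1+k)Mv² = Mv².
Energy conservation Mgh = ½(1+k)Mv² gives v = √(2gh/(1+k)) = √(2 × 9.81 × 1.32 / 2) = 3.598 m/s.
Then ω = v/R = 3.598 / 0.12 ≈ 30.0 rad/s.

ω ≈ 30.0 rad/s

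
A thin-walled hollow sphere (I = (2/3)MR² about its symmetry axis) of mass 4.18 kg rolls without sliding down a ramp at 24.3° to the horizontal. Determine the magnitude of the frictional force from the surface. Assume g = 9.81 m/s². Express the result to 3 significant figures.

Here I = (2/3)MR², so the shape factor k = I/(MR²) = 2/3.
Newton's second law down the slope: Mg sinθ − f = Ma. The torque equation fR = Iα (with α = a/R) gives f = kMa.
Combining, a = g sinθ/(1+k) and f = kMa = kMg sinθ/(1+k).
f = (2/3) × 4.18 × 9.81 × sin24.3° / 1.667 ≈ 6.75 N.

f ≈ 6.75 N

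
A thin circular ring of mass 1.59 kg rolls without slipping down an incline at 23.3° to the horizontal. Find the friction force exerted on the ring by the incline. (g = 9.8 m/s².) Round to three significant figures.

Here I = MR², so the shape factor k = I/(MR²) = 1.
Along the incline Mg sinθ − f = Ma, and torque about the center fR = Iα = kMR²(a/R) gives f = kMa.
Combining, a = g sinθ/(1+k) and f = kMa = kMg sinθ/(1+k).
f = 1 × 1.59 × 9.8 × sin23.3° / 2 ≈ 3.08 N.

f ≈ 3.08 N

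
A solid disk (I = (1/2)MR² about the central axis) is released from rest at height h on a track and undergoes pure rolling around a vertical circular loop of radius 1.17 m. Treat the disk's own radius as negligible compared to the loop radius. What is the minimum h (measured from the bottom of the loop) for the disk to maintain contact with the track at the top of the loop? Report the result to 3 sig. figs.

For this body I = (1/2)MR², i.e. k = I/(MR²) = 0.5.
At the top of the loop, the minimum-contact condition is Mg = Mv_top²/r, so v_top² = gr.
With ω = v/R, the kinetic energy at speed v is ½(1+k)Mv² = (3/4)Mv².
Energy conservation from release (height h) to the top (height 2r): Mgh = Mg(2r) + (3/4)M·gr.
Thus h_min = 2r + (1+k)r/2 = r(2 + 1.5/2) = 1.17 × 2.75 ≈ 3.22 m.

h_min ≈ 3.22 m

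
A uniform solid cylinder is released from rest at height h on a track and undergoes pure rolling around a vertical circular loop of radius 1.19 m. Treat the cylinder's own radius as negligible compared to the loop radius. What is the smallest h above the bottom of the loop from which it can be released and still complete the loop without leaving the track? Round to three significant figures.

h_min ≈ 3.27 m

The moment of inertia is (1/2)MR², giving k ≡ I/(MR²) = 0.5.
At the top, contact is just lost when gravity alone supplies the centripetal force: Mg = Mv_top²/r, i.e. v_top² = gr.
With ω = v/R, the kinetic energy at speed v is ½(1+k)Mv² = (3/4)Mv².
Energy conservation from release (height h) to the top (height 2r): Mgh = Mg(2r) + (3/4)M·gr.
Thus h_min = 2r + (1+k)r/2 = r(2 + 1.5/2) = 1.19 × 2.75 ≈ 3.27 m.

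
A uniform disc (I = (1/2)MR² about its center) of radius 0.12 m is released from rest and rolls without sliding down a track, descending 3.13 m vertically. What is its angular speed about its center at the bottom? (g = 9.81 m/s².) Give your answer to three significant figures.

ω ≈ 53.3 rad/s

The moment of inertia is (1/2)MR², giving k ≡ I/(MR²) = 0.5.
Pure rolling means v = ωR; then KE = ½Mv² + ½I(v/R)² = ½(1+k)Mv² = (3/4)Mv².
Energy conservation Mgh = ½(1+k)Mv² gives v = √(2gh/(1+k)) = √(2 × 9.81 × 3.13 / 1.5) = 6.398 m/s.
The angular speed follows from ω = v/R = 6.398/0.12 ≈ 53.3 rad/s.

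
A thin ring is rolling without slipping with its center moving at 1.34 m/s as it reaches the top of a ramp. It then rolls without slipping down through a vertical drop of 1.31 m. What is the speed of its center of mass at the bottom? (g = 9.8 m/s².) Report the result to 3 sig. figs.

v ≈ 3.83 m/s

With I = MR², the ratio k = I/(MR²) is 1.
The rolling condition ω = v/R makes the rotational term ½I(v/R)² = ½kMv², so KE_total = ½(1+k)Mv² = Mv².
Conserving energy between top and bottom: Mv² = Mv₀² + Mgh, hence v² = v₀² + 2gh/(1+k).
v = √(1.34² + 2×9.8×1.31/2) = √14.63 ≈ 3.83 m/s.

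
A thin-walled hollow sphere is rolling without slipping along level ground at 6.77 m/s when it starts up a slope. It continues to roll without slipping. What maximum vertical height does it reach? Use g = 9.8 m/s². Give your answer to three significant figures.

h ≈ 3.90 m

With I = (2/3)MR², the ratio k = I/(MR²) is 2/3.
Rolling without slipping gives ω = v/R, so the total kinetic energy is ½Mv² + ½Iω² = ½(1+k)Mv² = (5/6)Mv².
All of this converts to potential energy at the highest point: (5/6)Mv₀² = Mgh.
Thus h = (1+k)v₀²/(2g) = 1.667 × 6.77² / (2 × 9.8) ≈ 3.90 m.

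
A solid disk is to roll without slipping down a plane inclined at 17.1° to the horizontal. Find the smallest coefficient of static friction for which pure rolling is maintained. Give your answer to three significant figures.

μ_min ≈ 0.103

The moment of inertia is (1/2)MR², giving k ≡ I/(MR²) = 0.5.
Along the incline Mg sinθ − f = Ma, and torque about the center fR = Iα = kMR²(a/R) gives f = kMa.
These give a = g sinθ/(1+k) and the required friction f = kMg sinθ/(1+k).
With N = Mg cosθ, the no-slip condition f ≤ μN gives μ_min = f/N = k tanθ/(1+k).
μ_min = 0.5 × tan17.1° / 1.5 ≈ 0.103.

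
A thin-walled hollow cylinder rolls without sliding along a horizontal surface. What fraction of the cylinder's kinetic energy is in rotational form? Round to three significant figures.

With I = MR², the ratio k = I/(MR²) is 1.
With ω = v/R, KE_trans = ½Mv² and KE_rot = ½Iω² = ½kMv², so KE_total = ½(1+k)Mv².
The rotational fraction is therefore k/(1+k) = 1/2 ≈ 0.500.

fraction ≈ 0.500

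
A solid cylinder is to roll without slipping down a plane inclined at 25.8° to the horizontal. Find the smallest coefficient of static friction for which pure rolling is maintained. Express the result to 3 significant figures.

The moment of inertia is (1/2)MR², giving k ≡ I/(MR²) = 0.5.
Newton's second law down the slope: Mg sinθ − f = Ma. The torque equation fR = Iα (with α = a/R) gives f = kMa.
These give a = g sinθ/(1+k) and the required friction f = kMg sinθ/(1+k).
The normal force is N = Mg cosθ, so μ_min = f/N = k tanθ/(1+k).
μ_min = 0.5 × tan25.8° / 1.5 ≈ 0.161.

μ_min ≈ 0.161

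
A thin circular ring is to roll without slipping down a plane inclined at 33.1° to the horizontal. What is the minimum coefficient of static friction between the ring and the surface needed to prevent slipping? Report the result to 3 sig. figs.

μ_min ≈ 0.326

For this body I = MR², i.e. k = I/(MR²) = 1.
Along the incline Mg sinθ − f = Ma, and torque about the center fR = Iα = kMR²(a/R) gives f = kMa.
These give a = g sinθ/(1+k) and the required friction f = kMg sinθ/(1+k).
The normal force is N = Mg cosθ, so μ_min = f/N = k tanθ/(1+k).
μ_min = 1 × tan33.1° / 2 ≈ 0.326.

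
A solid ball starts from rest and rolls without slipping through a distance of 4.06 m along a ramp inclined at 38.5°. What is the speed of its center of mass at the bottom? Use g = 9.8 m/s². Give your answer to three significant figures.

v ≈ 5.95 m/s

With I = (2/5)MR², the ratio k = I/(MR²) is 0.4.
The rolling condition ω = v/R makes the rotational term ½I(v/R)² = ½kMv², so KE_total = ½(1+k)Mv² = (7/10)Mv².
The vertical drop is h = L sinθ = 4.06 × sin38.5° = 2.527 m.
Setting Mgh = (7/10)Mv² gives v = √(2gh/(1+k)) = √(2·9.8·2.527/1.4) ≈ 5.95 m/s.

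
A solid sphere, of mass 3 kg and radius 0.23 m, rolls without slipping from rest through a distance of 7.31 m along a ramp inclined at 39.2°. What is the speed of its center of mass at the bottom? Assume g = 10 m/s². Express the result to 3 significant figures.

v ≈ 8.12 m/s

Here I = (2/5)MR², so the shape factor k = I/(MR²) = 0.4.
Rolling without slipping gives ω = v/R, so the total kinetic energy is ½Mv² + ½Iω² = ½(1+k)Mv² = (7/10)Mv².
The vertical drop is h = L sinθ = 7.31 × sin39.2° = 4.62 m.
Setting Mgh = (7/10)Mv² gives v = √(2gh/(1+k)) = √(2·10·4.62/1.4) ≈ 8.12 m/s.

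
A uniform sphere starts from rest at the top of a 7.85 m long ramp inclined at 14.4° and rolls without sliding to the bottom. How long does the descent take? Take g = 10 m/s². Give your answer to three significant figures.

t ≈ 2.97 s

Here I = (2/5)MR², so the shape factor k = I/(MR²) = 0.4.
Translational: Mg sinθ − f = Ma. Rotational about the CM: fR = Iα = kMRa, so f = kMa.
Hence a = g sinθ/(1+k) = 10×sin14.4°/1.4 = 1.776 m/s².
Starting from rest, L = ½at², so t = √(2L/a) = √(2×7.85/1.776) ≈ 2.97 s.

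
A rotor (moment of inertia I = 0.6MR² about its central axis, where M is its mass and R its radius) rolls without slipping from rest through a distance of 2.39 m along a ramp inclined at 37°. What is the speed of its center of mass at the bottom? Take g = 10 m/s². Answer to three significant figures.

Here I = 0.6MR², so the shape factor k = I/(MR²) = 0.6.
Pure rolling means v = ωR; then KE = ½Mv² + ½I(v/R)² = ½(1+k)Mv² = (4/5)Mv².
The vertical drop is h = L sinθ = 2.39 × sin37° = 1.438 m.
Setting Mgh = (4/5)Mv² gives v = √(2gh/(1+k)) = √(2·10·1.438/1.6) ≈ 4.24 m/s.

v ≈ 4.24 m/s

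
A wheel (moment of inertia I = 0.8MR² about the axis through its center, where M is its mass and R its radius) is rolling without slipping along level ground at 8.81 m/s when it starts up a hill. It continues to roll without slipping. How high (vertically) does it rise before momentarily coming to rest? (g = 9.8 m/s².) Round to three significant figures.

For this body I = 0.8MR², i.e. k = I/(MR²) = 0.8.
The rolling condition ω = v/R makes the rotational term ½I(v/R)² = ½kMv², so KE_total = ½(1+k)Mv² = (9/10)Mv².
All of this converts to potential energy at the highest point: (9/10)Mv₀² = Mgh.
Thus h = (1+k)v₀²/(2g) = 1.8 × 8.81² / (2 × 9.8) ≈ 7.13 m.

h ≈ 7.13 m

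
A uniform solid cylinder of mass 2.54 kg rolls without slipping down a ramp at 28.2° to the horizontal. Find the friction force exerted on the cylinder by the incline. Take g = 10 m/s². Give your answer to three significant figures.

f ≈ 4.00 N

Here I = (1/2)MR², so the shape factor k = I/(MR²) = 0.5.
Newton's second law down the slope: Mg sinθ − f = Ma. The torque equation fR = Iα (with α = a/R) gives f = kMa.
Combining, a = g sinθ/(1+k) and f = kMa = kMg sinθ/(1+k).
f = 0.5 × 2.54 × 10 × sin28.2° / 1.5 ≈ 4.00 N.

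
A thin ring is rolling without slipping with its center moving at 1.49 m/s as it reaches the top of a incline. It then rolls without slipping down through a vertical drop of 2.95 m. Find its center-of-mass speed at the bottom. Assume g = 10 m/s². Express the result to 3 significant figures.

With I = MR², the ratio k = I/(MR²) is 1.
Rolling without slipping gives ω = v/R, so the total kinetic energy is ½Mv² + ½Iω² = ½(1+k)Mv² = Mv².
Energy conservation: Mv₀² + Mgh = Mv², so v² = v₀² + 2gh/(1+k).
v = √(1.49² + 2×10×2.95/2) = √31.72 ≈ 5.63 m/s.

v ≈ 5.63 m/s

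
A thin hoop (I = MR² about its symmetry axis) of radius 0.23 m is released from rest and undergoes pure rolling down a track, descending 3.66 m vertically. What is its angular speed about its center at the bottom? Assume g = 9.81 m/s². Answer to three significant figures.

ω ≈ 26.1 rad/s

The moment of inertia is MR², giving k ≡ I/(MR²) = 1.
The rolling condition ω = v/R makes the rotational term ½I(v/R)² = ½kMv², so KE_total = ½(1+k)Mv² = Mv².
Energy conservation Mgh = ½(1+k)Mv² gives v = √(2gh/(1+k)) = √(2 × 9.81 × 3.66 / 2) = 5.992 m/s.
The angular speed follows from ω = v/R = 5.992/0.23 ≈ 26.1 rad/s.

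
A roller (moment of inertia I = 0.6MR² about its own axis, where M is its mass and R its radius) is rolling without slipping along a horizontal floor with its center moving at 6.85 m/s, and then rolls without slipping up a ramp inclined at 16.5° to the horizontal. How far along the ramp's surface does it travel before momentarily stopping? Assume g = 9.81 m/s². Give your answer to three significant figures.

Here I = 0.6MR², so the shape factor k = I/(MR²) = 0.6.
The rolling condition ω = v/R makes the rotational term ½I(v/R)² = ½kMv², so KE_total = ½(1+k)Mv² = (4/5)Mv².
Setting this equal to Mgh gives the vertical rise h = (1+k)v₀²/(2g) = 1.6×6.85²/(2×9.81) = 3.827 m.
The distance along the slope is d = h/sinθ = 3.827/sin16.5° ≈ 13.5 m.

d ≈ 13.5 m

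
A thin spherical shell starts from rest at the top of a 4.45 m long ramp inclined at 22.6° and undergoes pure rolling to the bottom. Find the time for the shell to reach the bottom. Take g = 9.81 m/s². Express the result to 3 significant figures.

t ≈ 1.98 s

The moment of inertia is (2/3)MR², giving k ≡ I/(MR²) = 2/3.
Along the incline Mg sinθ − f = Ma, and torque about the center fR = Iα = kMR²(a/R) gives f = kMa.
Hence a = g sinθ/(1+k) = 9.81×sin22.6°/1.667 = 2.262 m/s².
With constant a from rest, t = √(2L/a) = √(2·4.45/2.262) ≈ 1.98 s.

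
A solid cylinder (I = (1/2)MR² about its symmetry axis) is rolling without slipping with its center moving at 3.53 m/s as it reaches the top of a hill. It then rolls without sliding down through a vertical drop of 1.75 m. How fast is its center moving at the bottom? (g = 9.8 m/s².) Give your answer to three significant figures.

Here I = (1/2)MR², so the shape factor k = I/(MR²) = 0.5.
The rolling condition ω = v/R makes the rotational term ½I(v/R)² = ½kMv², so KE_total = ½(1+k)Mv² = (3/4)Mv².
Energy conservation: (3/4)Mv₀² + Mgh = (3/4)Mv², so v² = v₀² + 2gh/(1+k).
v = √(3.53² + 2×9.8×1.75/1.5) = √35.33 ≈ 5.94 m/s.

v ≈ 5.94 m/s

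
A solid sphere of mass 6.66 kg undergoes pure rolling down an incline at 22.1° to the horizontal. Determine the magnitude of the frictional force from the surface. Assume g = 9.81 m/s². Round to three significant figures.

f ≈ 7.02 N

Here I = (2/5)MR², so the shape factor k = I/(MR²) = 0.4.
Translational: Mg sinθ − f = Ma. Rotational about the CM: fR = Iα = kMRa, so f = kMa.
Combining, a = g sinθ/(1+k) and f = kMa = kMg sinθ/(1+k).
f = 0.4 × 6.66 × 9.81 × sin22.1° / 1.4 ≈ 7.02 N.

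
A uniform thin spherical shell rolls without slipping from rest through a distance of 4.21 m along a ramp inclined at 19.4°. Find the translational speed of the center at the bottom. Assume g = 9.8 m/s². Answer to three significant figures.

v ≈ 4.06 m/s

For this body I = (2/3)MR², i.e. k = I/(MR²) = 2/3.
The rolling condition ω = v/R makes the rotational term ½I(v/R)² = ½kMv², so KE_total = ½(1+k)Mv² = (5/6)Mv².
The vertical drop is h = L sinθ = 4.21 × sin19.4° = 1.398 m.
Energy conservation: Mgh = (5/6)Mv², so v = √(2gh/(1+k)) = √(2 × 9.8 × 1.398 / 1.667) ≈ 4.06 m/s.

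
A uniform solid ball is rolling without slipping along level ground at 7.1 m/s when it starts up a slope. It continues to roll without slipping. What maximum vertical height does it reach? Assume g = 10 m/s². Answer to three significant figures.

The moment of inertia is (2/5)MR², giving k ≡ I/(MR²) = 0.4.
Since it rolls without slipping, ω = v/R and KE = ½Mv² + ½Iω² = ½(1+k)Mv² = (7/10)Mv².
At the top the kinetic energy is zero, so (7/10)Mv₀² = Mgh.
Thus h = (1+k)v₀²/(2g) = 1.4 × 7.1² / (2 × 10) ≈ 3.53 m.

h ≈ 3.53 m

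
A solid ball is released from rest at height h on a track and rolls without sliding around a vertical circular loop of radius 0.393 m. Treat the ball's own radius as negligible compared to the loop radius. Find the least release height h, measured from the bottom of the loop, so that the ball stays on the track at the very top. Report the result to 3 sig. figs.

h_min ≈ 1.06 m

Here I = (2/5)MR², so the shape factor k = I/(MR²) = 0.4.
At the top of the loop, the minimum-contact condition is Mg = Mv_top²/r, so v_top² = gr.
With ω = v/R, the kinetic energy at speed v is ½(1+k)Mv² = (7/10)Mv².
Energy conservation from release (height h) to the top (height 2r): Mgh = Mg(2r) + (7/10)M·gr.
Thus h_min = 2r + (1+k)r/2 = r(2 + 1.4/2) = 0.393 × 2.7 ≈ 1.06 m.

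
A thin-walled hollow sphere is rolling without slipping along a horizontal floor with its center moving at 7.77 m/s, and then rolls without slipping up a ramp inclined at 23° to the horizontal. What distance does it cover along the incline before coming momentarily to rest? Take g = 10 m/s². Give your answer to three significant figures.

d ≈ 12.9 m

Here I = (2/3)MR², so the shape factor k = I/(MR²) = 2/3.
Rolling without slipping gives ω = v/R, so the total kinetic energy is ½Mv² + ½Iω² = ½(1+k)Mv² = (5/6)Mv².
Setting this equal to Mgh gives the vertical rise h = (1+k)v₀²/(2g) = 1.667×7.77²/(2×10) = 5.031 m.
Along the incline, d = h/sinθ = 5.031/sin23° ≈ 12.9 m.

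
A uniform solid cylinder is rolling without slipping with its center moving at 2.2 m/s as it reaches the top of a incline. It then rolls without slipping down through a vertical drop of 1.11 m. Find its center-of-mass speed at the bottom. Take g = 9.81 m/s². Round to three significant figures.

v ≈ 4.40 m/s

For this body I = (1/2)MR², i.e. k = I/(MR²) = 0.5.
Rolling without slipping gives ω = v/R, so the total kinetic energy is ½Mv² + ½Iω² = ½(1+k)Mv² = (3/4)Mv².
Energy conservation: (3/4)Mv₀² + Mgh = (3/4)Mv², so v² = v₀² + 2gh/(1+k).
v = √(2.2² + 2×9.81×1.11/1.5) = √19.36 ≈ 4.40 m/s.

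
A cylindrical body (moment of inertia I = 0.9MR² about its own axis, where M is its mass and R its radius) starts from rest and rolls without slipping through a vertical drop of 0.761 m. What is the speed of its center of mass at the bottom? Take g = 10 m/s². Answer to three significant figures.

v ≈ 2.83 m/s

For this body I = 0.9MR², i.e. k = I/(MR²) = 0.9.
Rolling without slipping gives ω = v/R, so the total kinetic energy is ½Mv² + ½Iω² = ½(1+k)Mv² = (19/20)Mv².
Setting Mgh = (19/20)Mv² gives v = √(2gh/(1+k)) = √(2·10·0.761/1.9) ≈ 2.83 m/s.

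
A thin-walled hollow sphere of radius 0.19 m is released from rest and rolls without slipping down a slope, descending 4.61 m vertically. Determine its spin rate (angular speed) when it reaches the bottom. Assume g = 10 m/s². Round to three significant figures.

ω ≈ 39.1 rad/s

For this body I = (2/3)MR², i.e. k = I/(MR²) = 2/3.
The rolling condition ω = v/R makes the rotational term ½I(v/R)² = ½kMv², so KE_total = ½(1+k)Mv² = (5/6)Mv².
Energy conservation Mgh = ½(1+k)Mv² gives v = √(2gh/(1+k)) = √(2 × 10 × 4.61 / 1.667) = 7.438 m/s.
The angular speed follows from ω = v/R = 7.438/0.19 ≈ 39.1 rad/s.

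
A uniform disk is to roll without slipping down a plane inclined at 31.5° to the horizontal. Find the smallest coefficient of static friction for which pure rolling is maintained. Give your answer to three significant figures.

μ_min ≈ 0.204

Here I = (1/2)MR², so the shape factor k = I/(MR²) = 0.5.
Translational: Mg sinθ − f = Ma. Rotational about the CM: fR = Iα = kMRa, so f = kMa.
These give a = g sinθ/(1+k) and the required friction f = kMg sinθ/(1+k).
The normal force is N = Mg cosθ, so μ_min = f/N = k tanθ/(1+k).
μ_min = 0.5 × tan31.5° / 1.5 ≈ 0.204.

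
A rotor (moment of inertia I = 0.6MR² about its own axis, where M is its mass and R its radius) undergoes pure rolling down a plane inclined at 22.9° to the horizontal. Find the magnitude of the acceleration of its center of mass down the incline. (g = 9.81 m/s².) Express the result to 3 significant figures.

Here I = 0.6MR², so the shape factor k = I/(MR²) = 0.6.
Translational: Mg sinθ − f = Ma. Rotational about the CM: fR = Iα = kMRa, so f = kMa.
Eliminating f: Mg sinθ = (1+k)Ma, so a = g sinθ/(1+k) = 9.81 × sin22.9° / 1.6 ≈ 2.39 m/s².

a ≈ 2.39 m/s²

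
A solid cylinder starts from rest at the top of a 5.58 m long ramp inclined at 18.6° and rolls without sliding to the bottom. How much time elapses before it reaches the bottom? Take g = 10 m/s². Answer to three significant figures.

Here I = (1/2)MR², so the shape factor k = I/(MR²) = 0.5.
Along the incline Mg sinθ − f = Ma, and torque about the center fR = Iα = kMR²(a/R) gives f = kMa.
Hence a = g sinθ/(1+k) = 10×sin18.6°/1.5 = 2.126 m/s².
With constant a from rest, t = √(2L/a) = √(2·5.58/2.126) ≈ 2.29 s.

t ≈ 2.29 s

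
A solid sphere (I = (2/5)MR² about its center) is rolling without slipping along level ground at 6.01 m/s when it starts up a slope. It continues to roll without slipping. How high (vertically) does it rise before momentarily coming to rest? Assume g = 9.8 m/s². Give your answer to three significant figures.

Here I = (2/5)MR², so the shape factor k = I/(MR²) = 0.4.
Pure rolling means v = ωR; then KE = ½Mv² + ½I(v/R)² = ½(1+k)Mv² = (7/10)Mv².
All of this converts to potential energy at the highest point: (7/10)Mv₀² = Mgh.
Thus h = (1+k)v₀²/(2g) = 1.4 × 6.01² / (2 × 9.8) ≈ 2.58 m.

h ≈ 2.58 m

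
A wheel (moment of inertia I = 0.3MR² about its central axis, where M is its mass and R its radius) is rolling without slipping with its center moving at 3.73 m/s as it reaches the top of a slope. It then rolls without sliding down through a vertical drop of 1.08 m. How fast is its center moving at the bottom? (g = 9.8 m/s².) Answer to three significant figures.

v ≈ 5.50 m/s

The moment of inertia is 0.3MR², giving k ≡ I/(MR²) = 0.3.
Since it rolls without slipping, ω = v/R and KE = ½Mv² + ½Iω² = ½(1+k)Mv² = (13/20)Mv².
Conserving energy between top and bottom: (13/20)Mv² = (13/20)Mv₀² + Mgh, hence v² = v₀² + 2gh/(1+k).
v = √(3.73² + 2×9.8×1.08/1.3) = √30.2 ≈ 5.50 m/s.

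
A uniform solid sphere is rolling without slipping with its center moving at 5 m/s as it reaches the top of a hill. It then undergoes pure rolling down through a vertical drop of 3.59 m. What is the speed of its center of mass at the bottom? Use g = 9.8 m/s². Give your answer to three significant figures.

v ≈ 8.68 m/s

Here I = (2/5)MR², so the shape factor k = I/(MR²) = 0.4.
Rolling without slipping gives ω = v/R, so the total kinetic energy is ½Mv² + ½Iω² = ½(1+k)Mv² = (7/10)Mv².
Conserving energy between top and bottom: (7/10)Mv² = (7/10)Mv₀² + Mgh, hence v² = v₀² + 2gh/(1+k).
v = √(5² + 2×9.8×3.59/1.4) = √75.26 ≈ 8.68 m/s.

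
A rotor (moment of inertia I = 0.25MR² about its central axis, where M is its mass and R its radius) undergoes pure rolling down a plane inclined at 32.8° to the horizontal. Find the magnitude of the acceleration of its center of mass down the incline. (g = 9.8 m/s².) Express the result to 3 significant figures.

For this body I = 0.25MR², i.e. k = I/(MR²) = 0.25.
Along the incline Mg sinθ − f = Ma, and torque about the center fR = Iα = kMR²(a/R) gives f = kMa.
Eliminating f: Mg sinθ = (1+k)Ma, so a = g sinθ/(1+k) = 9.8 × sin32.8° / 1.25 ≈ 4.25 m/s².

a ≈ 4.25 m/s²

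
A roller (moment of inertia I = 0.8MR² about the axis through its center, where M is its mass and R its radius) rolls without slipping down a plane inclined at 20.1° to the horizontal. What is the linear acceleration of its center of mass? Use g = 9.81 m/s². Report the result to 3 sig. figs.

For this body I = 0.8MR², i.e. k = I/(MR²) = 0.8.
Newton's second law down the slope: Mg sinθ − f = Ma. The torque equation fR = Iα (with α = a/R) gives f = kMa.
Eliminating f: Mg sinθ = (1+k)Ma, so a = g sinθ/(1+k) = 9.81 × sin20.1° / 1.8 ≈ 1.87 m/s².

a ≈ 1.87 m/s²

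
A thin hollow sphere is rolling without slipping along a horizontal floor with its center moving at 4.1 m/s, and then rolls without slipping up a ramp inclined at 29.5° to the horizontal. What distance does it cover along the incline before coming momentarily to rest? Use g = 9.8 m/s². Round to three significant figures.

The moment of inertia is (2/3)MR², giving k ≡ I/(MR²) = 2/3.
The rolling condition ω = v/R makes the rotational term ½I(v/R)² = ½kMv², so KE_total = ½(1+k)Mv² = (5/6)Mv².
Setting this equal to Mgh gives the vertical rise h = (1+k)v₀²/(2g) = 1.667×4.1²/(2×9.8) = 1.429 m.
The distance along the slope is d = h/sinθ = 1.429/sin29.5° ≈ 2.90 m.

d ≈ 2.90 m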